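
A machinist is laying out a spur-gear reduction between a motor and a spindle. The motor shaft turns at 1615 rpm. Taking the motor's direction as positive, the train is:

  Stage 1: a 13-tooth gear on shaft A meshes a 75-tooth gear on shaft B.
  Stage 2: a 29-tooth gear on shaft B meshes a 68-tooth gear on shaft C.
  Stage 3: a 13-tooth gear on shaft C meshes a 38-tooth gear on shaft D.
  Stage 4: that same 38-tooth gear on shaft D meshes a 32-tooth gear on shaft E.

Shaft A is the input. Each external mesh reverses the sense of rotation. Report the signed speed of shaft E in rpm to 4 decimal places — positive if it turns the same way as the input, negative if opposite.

Stage 1 [13T→75T]: ω = 1615.0000×13/75 = 279.9333 rpm, dir flips to −; running = −279.9333
Stage 2 [29T→68T]: ω = 279.9333×29/68 = 119.3833 rpm, dir flips to +; running = +119.3833
Stage 3 [13T→38T]: ω = 119.3833×13/38 = 40.8417 rpm, dir flips to −; running = −40.8417
Stage 4 [38T→32T]: ω = 40.8417×38/32 = 48.4995 rpm, dir flips to +; running = +48.4995

+48.4995 rpm (same as input, |ω| = 48.4995 rpm)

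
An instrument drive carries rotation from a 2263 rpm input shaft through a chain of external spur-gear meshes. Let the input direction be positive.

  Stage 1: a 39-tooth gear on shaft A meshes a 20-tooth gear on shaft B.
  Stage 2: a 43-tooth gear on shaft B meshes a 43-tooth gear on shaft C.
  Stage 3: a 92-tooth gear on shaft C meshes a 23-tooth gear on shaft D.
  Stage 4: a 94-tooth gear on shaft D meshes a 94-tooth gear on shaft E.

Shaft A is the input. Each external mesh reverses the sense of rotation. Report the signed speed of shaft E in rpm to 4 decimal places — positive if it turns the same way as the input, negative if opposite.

+17651.4000 rpm (same as input, |ω| = 17651.4000 rpm)

Stage 1 [39T→20T]: ω = 2263.0000×39/20 = 4412.8500 rpm, dir flips to −; running = −4412.8500
Stage 2 [43T→43T]: ω = 4412.8500×43/43 = 4412.8500 rpm, dir flips to +; running = +4412.8500
Stage 3 [92T→23T]: ω = 4412.8500×92/23 = 17651.4000 rpm, dir flips to −; running = −17651.4000
Stage 4 [94T→94T]: ω = 17651.4000×94/94 = 17651.4000 rpm, dir flips to +; running = +17651.4000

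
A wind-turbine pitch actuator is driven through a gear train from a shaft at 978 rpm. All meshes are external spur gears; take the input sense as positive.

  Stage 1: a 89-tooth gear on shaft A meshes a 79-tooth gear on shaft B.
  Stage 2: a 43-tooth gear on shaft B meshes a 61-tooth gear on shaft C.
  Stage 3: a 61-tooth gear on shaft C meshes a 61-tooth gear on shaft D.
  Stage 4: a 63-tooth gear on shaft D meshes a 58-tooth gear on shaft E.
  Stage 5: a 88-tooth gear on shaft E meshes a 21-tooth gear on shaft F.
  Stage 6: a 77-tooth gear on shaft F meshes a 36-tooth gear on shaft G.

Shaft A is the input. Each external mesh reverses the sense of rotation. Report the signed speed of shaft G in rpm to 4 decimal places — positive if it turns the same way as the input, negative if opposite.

Stage 1 [89T→79T]: ω = 978.0000×89/79 = 1101.7975 rpm, dir flips to −; running = −1101.7975
Stage 2 [43T→61T]: ω = 1101.7975×43/61 = 776.6769 rpm, dir flips to +; running = +776.6769
Stage 3 [61T→61T]: ω = 776.6769×61/61 = 776.6769 rpm, dir flips to −; running = −776.6769
Stage 4 [63T→58T]: ω = 776.6769×63/58 = 843.6318 rpm, dir flips to +; running = +843.6318
Stage 5 [88T→21T]: ω = 843.6318×88/21 = 3535.2190 rpm, dir flips to −; running = −3535.2190
Stage 6 [77T→36T]: ω = 3535.2190×77/36 = 7561.4407 rpm, dir flips to +; running = +7561.4407

+7561.4407 rpm (same as input, |ω| = 7561.4407 rpm)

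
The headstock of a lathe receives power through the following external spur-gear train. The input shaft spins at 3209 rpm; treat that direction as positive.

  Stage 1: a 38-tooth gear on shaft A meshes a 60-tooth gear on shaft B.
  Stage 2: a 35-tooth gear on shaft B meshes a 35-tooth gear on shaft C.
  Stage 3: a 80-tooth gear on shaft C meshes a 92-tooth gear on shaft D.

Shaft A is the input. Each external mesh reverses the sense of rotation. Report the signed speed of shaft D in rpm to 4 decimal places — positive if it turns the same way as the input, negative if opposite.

-1767.2754 rpm (opposite to input, |ω| = 1767.2754 rpm)

Stage 1 [38T→60T]: ω = 3209.0000×38/60 = 2032.3667 rpm, dir flips to −; running = −2032.3667
Stage 2 [35T→35T]: ω = 2032.3667×35/35 = 2032.3667 rpm, dir flips to +; running = +2032.3667
Stage 3 [80T→92T]: ω = 2032.3667×80/92 = 1767.2754 rpm, dir flips to −; running = −1767.2754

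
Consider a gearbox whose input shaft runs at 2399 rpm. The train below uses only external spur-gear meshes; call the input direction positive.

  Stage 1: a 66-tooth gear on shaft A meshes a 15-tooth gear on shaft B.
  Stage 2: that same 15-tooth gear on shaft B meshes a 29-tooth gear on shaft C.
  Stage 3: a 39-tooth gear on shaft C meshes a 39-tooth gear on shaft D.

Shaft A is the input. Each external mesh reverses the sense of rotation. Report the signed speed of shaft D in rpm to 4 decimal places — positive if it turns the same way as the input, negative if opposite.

-5459.7931 rpm (opposite to input, |ω| = 5459.7931 rpm)

Stage 1 [66T→15T]: ω = 2399.0000×66/15 = 10555.6000 rpm, dir flips to −; running = −10555.6000
Stage 2 [15T→29T]: ω = 10555.6000×15/29 = 5459.7931 rpm, dir flips to +; running = +5459.7931
Stage 3 [39T→39T]: ω = 5459.7931×39/39 = 5459.7931 rpm, dir flips to −; running = −5459.7931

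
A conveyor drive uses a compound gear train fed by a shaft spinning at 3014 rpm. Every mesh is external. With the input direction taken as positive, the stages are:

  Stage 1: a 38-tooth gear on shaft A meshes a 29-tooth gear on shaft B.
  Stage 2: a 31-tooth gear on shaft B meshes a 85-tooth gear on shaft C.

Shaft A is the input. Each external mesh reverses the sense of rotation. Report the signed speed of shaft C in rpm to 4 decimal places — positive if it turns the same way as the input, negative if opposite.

Stage 1 [38T→29T]: ω = 3014.0000×38/29 = 3949.3793 rpm, dir flips to −; running = −3949.3793
Stage 2 [31T→85T]: ω = 3949.3793×31/85 = 1440.3619 rpm, dir flips to +; running = +1440.3619

+1440.3619 rpm (same as input, |ω| = 1440.3619 rpm)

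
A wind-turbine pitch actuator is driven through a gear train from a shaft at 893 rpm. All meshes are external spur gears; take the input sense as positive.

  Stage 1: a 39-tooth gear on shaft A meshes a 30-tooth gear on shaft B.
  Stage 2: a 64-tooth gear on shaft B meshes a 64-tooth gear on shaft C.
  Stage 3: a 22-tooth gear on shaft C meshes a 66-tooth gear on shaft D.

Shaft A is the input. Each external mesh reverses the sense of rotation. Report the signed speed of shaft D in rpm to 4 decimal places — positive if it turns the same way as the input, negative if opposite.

-386.9667 rpm (opposite to input, |ω| = 386.9667 rpm)

Stage 1 [39T→30T]: ω = 893.0000×39/30 = 1160.9000 rpm, dir flips to −; running = −1160.9000
Stage 2 [64T→64T]: ω = 1160.9000×64/64 = 1160.9000 rpm, dir flips to +; running = +1160.9000
Stage 3 [22T→66T]: ω = 1160.9000×22/66 = 386.9667 rpm, dir flips to −; running = −386.9667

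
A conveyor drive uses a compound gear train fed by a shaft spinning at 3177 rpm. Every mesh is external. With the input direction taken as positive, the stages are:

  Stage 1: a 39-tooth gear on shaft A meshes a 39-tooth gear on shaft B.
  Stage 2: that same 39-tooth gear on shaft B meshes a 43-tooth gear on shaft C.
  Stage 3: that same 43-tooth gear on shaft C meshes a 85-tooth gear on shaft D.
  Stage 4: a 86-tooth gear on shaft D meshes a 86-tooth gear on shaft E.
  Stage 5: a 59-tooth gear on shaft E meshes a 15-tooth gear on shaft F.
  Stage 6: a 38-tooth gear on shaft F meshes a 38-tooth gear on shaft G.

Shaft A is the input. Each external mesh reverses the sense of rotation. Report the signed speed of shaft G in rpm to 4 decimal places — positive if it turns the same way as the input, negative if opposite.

Stage 1 [39T→39T]: ω = 3177.0000×39/39 = 3177.0000 rpm, dir flips to −; running = −3177.0000
Stage 2 [39T→43T]: ω = 3177.0000×39/43 = 2881.4651 rpm, dir flips to +; running = +2881.4651
Stage 3 [43T→85T]: ω = 2881.4651×43/85 = 1457.6824 rpm, dir flips to −; running = −1457.6824
Stage 4 [86T→86T]: ω = 1457.6824×86/86 = 1457.6824 rpm, dir flips to +; running = +1457.6824
Stage 5 [59T→15T]: ω = 1457.6824×59/15 = 5733.5506 rpm, dir flips to −; running = −5733.5506
Stage 6 [38T→38T]: ω = 5733.5506×38/38 = 5733.5506 rpm, dir flips to +; running = +5733.5506

+5733.5506 rpm (same as input, |ω| = 5733.5506 rpm)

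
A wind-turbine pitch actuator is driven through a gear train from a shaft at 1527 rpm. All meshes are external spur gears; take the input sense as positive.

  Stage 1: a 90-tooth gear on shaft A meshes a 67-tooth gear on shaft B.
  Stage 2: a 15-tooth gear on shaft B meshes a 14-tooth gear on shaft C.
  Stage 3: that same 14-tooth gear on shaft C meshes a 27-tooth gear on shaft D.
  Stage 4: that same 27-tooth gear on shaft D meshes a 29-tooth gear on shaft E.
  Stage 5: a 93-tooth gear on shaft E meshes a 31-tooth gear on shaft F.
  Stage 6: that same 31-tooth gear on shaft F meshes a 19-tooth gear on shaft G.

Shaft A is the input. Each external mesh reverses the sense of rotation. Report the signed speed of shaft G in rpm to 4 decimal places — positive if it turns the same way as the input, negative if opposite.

Stage 1 [90T→67T]: ω = 1527.0000×90/67 = 2051.1940 rpm, dir flips to −; running = −2051.1940
Stage 2 [15T→14T]: ω = 2051.1940×15/14 = 2197.7079 rpm, dir flips to +; running = +2197.7079
Stage 3 [14T→27T]: ω = 2197.7079×14/27 = 1139.5522 rpm, dir flips to −; running = −1139.5522
Stage 4 [27T→29T]: ω = 1139.5522×27/29 = 1060.9624 rpm, dir flips to +; running = +1060.9624
Stage 5 [93T→31T]: ω = 1060.9624×93/31 = 3182.8873 rpm, dir flips to −; running = −3182.8873
Stage 6 [31T→19T]: ω = 3182.8873×31/19 = 5193.1319 rpm, dir flips to +; running = +5193.1319

+5193.1319 rpm (same as input, |ω| = 5193.1319 rpm)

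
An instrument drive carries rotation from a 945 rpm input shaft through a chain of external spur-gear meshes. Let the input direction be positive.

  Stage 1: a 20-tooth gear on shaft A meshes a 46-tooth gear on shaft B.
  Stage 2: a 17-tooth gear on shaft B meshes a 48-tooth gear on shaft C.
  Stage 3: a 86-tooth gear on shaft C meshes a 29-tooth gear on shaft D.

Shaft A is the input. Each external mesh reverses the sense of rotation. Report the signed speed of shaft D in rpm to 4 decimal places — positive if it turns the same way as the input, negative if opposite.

-431.5311 rpm (opposite to input, |ω| = 431.5311 rpm)

Stage 1 [20T→46T]: ω = 945.0000×20/46 = 410.8696 rpm, dir flips to −; running = −410.8696
Stage 2 [17T→48T]: ω = 410.8696×17/48 = 145.5163 rpm, dir flips to +; running = +145.5163
Stage 3 [86T→29T]: ω = 145.5163×86/29 = 431.5311 rpm, dir flips to −; running = −431.5311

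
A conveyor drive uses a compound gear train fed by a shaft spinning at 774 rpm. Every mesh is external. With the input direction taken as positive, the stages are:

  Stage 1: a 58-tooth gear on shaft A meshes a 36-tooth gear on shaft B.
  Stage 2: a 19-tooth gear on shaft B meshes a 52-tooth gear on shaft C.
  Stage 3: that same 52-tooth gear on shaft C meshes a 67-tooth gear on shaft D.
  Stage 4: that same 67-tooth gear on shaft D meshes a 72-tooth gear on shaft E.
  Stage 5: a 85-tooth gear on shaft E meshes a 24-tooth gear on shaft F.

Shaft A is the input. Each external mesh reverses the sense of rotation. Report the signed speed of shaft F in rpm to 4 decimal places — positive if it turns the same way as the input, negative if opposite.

-1165.4543 rpm (opposite to input, |ω| = 1165.4543 rpm)

Stage 1 [58T→36T]: ω = 774.0000×58/36 = 1247.0000 rpm, dir flips to −; running = −1247.0000
Stage 2 [19T→52T]: ω = 1247.0000×19/52 = 455.6346 rpm, dir flips to +; running = +455.6346
Stage 3 [52T→67T]: ω = 455.6346×52/67 = 353.6269 rpm, dir flips to −; running = −353.6269
Stage 4 [67T→72T]: ω = 353.6269×67/72 = 329.0694 rpm, dir flips to +; running = +329.0694
Stage 5 [85T→24T]: ω = 329.0694×85/24 = 1165.4543 rpm, dir flips to −; running = −1165.4543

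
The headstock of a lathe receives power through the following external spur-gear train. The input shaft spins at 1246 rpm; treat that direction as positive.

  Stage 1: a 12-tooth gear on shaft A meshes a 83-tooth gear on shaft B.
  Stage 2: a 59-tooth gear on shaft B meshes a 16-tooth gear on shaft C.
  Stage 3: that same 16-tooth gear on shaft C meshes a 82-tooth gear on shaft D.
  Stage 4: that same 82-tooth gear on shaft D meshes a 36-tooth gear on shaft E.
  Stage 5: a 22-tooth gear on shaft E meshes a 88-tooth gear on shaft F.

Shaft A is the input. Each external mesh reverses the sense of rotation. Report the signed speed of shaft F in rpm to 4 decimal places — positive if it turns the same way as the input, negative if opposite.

-73.8092 rpm (opposite to input, |ω| = 73.8092 rpm)

Stage 1 [12T→83T]: ω = 1246.0000×12/83 = 180.1446 rpm, dir flips to −; running = −180.1446
Stage 2 [59T→16T]: ω = 180.1446×59/16 = 664.2831 rpm, dir flips to +; running = +664.2831
Stage 3 [16T→82T]: ω = 664.2831×16/82 = 129.6162 rpm, dir flips to −; running = −129.6162
Stage 4 [82T→36T]: ω = 129.6162×82/36 = 295.2369 rpm, dir flips to +; running = +295.2369
Stage 5 [22T→88T]: ω = 295.2369×22/88 = 73.8092 rpm, dir flips to −; running = −73.8092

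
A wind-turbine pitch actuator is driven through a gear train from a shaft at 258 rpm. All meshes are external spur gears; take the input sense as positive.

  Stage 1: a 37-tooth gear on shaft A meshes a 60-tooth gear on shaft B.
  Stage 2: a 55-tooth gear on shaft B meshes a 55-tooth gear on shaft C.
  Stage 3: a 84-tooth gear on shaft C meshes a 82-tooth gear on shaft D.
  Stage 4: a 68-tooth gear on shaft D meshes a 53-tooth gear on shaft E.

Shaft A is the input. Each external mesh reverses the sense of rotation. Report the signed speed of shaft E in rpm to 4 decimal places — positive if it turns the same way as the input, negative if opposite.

+209.1070 rpm (same as input, |ω| = 209.1070 rpm)

Stage 1 [37T→60T]: ω = 258.0000×37/60 = 159.1000 rpm, dir flips to −; running = −159.1000
Stage 2 [55T→55T]: ω = 159.1000×55/55 = 159.1000 rpm, dir flips to +; running = +159.1000
Stage 3 [84T→82T]: ω = 159.1000×84/82 = 162.9805 rpm, dir flips to −; running = −162.9805
Stage 4 [68T→53T]: ω = 162.9805×68/53 = 209.1070 rpm, dir flips to +; running = +209.1070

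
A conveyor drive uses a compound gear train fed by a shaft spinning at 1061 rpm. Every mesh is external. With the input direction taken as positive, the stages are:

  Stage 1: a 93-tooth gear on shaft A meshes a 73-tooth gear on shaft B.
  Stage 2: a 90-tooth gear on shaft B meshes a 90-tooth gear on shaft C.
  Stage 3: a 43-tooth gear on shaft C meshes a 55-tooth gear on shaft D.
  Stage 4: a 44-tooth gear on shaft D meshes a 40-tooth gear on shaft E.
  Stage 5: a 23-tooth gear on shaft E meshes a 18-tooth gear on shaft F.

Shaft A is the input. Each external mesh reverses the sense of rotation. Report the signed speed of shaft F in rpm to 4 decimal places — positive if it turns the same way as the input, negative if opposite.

-1485.3516 rpm (opposite to input, |ω| = 1485.3516 rpm)

Stage 1 [93T→73T]: ω = 1061.0000×93/73 = 1351.6849 rpm, dir flips to −; running = −1351.6849
Stage 2 [90T→90T]: ω = 1351.6849×90/90 = 1351.6849 rpm, dir flips to +; running = +1351.6849
Stage 3 [43T→55T]: ω = 1351.6849×43/55 = 1056.7719 rpm, dir flips to −; running = −1056.7719
Stage 4 [44T→40T]: ω = 1056.7719×44/40 = 1162.4490 rpm, dir flips to +; running = +1162.4490
Stage 5 [23T→18T]: ω = 1162.4490×23/18 = 1485.3516 rpm, dir flips to −; running = −1485.3516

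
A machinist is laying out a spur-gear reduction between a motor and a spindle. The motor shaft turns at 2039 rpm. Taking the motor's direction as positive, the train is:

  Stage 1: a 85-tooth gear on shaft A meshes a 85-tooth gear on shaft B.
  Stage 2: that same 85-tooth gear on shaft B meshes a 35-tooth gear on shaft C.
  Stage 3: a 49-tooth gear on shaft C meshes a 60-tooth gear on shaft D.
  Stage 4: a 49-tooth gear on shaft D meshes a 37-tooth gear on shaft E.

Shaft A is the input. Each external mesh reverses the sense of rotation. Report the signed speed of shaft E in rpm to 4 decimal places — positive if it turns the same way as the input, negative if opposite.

+5355.5896 rpm (same as input, |ω| = 5355.5896 rpm)

Stage 1 [85T→85T]: ω = 2039.0000×85/85 = 2039.0000 rpm, dir flips to −; running = −2039.0000
Stage 2 [85T→35T]: ω = 2039.0000×85/35 = 4951.8571 rpm, dir flips to +; running = +4951.8571
Stage 3 [49T→60T]: ω = 4951.8571×49/60 = 4044.0167 rpm, dir flips to −; running = −4044.0167
Stage 4 [49T→37T]: ω = 4044.0167×49/37 = 5355.5896 rpm, dir flips to +; running = +5355.5896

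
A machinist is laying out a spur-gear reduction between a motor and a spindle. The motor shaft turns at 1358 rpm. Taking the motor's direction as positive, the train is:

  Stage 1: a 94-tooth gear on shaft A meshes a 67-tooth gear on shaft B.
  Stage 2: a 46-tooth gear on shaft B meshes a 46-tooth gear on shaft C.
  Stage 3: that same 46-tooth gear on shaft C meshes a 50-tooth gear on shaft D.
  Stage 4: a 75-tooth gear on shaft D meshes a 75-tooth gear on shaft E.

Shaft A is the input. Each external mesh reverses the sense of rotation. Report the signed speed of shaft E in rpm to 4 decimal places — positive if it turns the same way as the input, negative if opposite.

+1752.8334 rpm (same as input, |ω| = 1752.8334 rpm)

Stage 1 [94T→67T]: ω = 1358.0000×94/67 = 1905.2537 rpm, dir flips to −; running = −1905.2537
Stage 2 [46T→46T]: ω = 1905.2537×46/46 = 1905.2537 rpm, dir flips to +; running = +1905.2537
Stage 3 [46T→50T]: ω = 1905.2537×46/50 = 1752.8334 rpm, dir flips to −; running = −1752.8334
Stage 4 [75T→75T]: ω = 1752.8334×75/75 = 1752.8334 rpm, dir flips to +; running = +1752.8334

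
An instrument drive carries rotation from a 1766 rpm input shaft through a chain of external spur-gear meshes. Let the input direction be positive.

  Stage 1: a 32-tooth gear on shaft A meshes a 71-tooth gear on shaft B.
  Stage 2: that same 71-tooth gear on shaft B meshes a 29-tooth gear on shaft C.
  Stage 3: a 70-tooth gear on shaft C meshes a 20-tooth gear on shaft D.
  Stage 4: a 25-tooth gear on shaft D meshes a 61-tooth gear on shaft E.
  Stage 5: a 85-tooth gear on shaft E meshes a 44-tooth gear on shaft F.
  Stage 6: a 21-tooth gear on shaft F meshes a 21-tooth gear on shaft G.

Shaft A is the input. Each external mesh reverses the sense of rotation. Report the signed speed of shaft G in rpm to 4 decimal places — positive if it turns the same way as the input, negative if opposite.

+5399.9178 rpm (same as input, |ω| = 5399.9178 rpm)

Stage 1 [32T→71T]: ω = 1766.0000×32/71 = 795.9437 rpm, dir flips to −; running = −795.9437
Stage 2 [71T→29T]: ω = 795.9437×71/29 = 1948.6897 rpm, dir flips to +; running = +1948.6897
Stage 3 [70T→20T]: ω = 1948.6897×70/20 = 6820.4138 rpm, dir flips to −; running = −6820.4138
Stage 4 [25T→61T]: ω = 6820.4138×25/61 = 2795.2516 rpm, dir flips to +; running = +2795.2516
Stage 5 [85T→44T]: ω = 2795.2516×85/44 = 5399.9178 rpm, dir flips to −; running = −5399.9178
Stage 6 [21T→21T]: ω = 5399.9178×21/21 = 5399.9178 rpm, dir flips to +; running = +5399.9178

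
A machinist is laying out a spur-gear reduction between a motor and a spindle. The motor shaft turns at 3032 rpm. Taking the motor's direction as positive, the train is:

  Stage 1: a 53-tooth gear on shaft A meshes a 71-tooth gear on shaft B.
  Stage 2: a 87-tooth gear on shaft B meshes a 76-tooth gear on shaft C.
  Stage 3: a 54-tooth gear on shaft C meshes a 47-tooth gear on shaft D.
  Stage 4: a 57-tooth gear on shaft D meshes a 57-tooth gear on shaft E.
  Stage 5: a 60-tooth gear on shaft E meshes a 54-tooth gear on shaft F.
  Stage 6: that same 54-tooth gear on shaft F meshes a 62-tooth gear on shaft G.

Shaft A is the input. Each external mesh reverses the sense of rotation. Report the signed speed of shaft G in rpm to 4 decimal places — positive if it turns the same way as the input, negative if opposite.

Stage 1 [53T→71T]: ω = 3032.0000×53/71 = 2263.3239 rpm, dir flips to −; running = −2263.3239
Stage 2 [87T→76T]: ω = 2263.3239×87/76 = 2590.9103 rpm, dir flips to +; running = +2590.9103
Stage 3 [54T→47T]: ω = 2590.9103×54/47 = 2976.7906 rpm, dir flips to −; running = −2976.7906
Stage 4 [57T→57T]: ω = 2976.7906×57/57 = 2976.7906 rpm, dir flips to +; running = +2976.7906
Stage 5 [60T→54T]: ω = 2976.7906×60/54 = 3307.5451 rpm, dir flips to −; running = −3307.5451
Stage 6 [54T→62T]: ω = 3307.5451×54/62 = 2880.7651 rpm, dir flips to +; running = +2880.7651

+2880.7651 rpm (same as input, |ω| = 2880.7651 rpm)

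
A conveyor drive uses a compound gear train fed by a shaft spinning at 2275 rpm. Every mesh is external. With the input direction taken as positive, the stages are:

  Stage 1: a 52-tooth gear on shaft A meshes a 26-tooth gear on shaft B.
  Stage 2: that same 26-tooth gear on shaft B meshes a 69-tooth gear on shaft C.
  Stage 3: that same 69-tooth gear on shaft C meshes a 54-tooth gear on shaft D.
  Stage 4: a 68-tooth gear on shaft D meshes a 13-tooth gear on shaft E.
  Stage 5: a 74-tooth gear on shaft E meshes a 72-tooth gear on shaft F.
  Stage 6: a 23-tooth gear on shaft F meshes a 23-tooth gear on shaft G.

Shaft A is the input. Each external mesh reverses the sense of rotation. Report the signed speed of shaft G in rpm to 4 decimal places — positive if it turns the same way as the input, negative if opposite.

+11777.5720 rpm (same as input, |ω| = 11777.5720 rpm)

Stage 1 [52T→26T]: ω = 2275.0000×52/26 = 4550.0000 rpm, dir flips to −; running = −4550.0000
Stage 2 [26T→69T]: ω = 4550.0000×26/69 = 1714.4928 rpm, dir flips to +; running = +1714.4928
Stage 3 [69T→54T]: ω = 1714.4928×69/54 = 2190.7407 rpm, dir flips to −; running = −2190.7407
Stage 4 [68T→13T]: ω = 2190.7407×68/13 = 11459.2593 rpm, dir flips to +; running = +11459.2593
Stage 5 [74T→72T]: ω = 11459.2593×74/72 = 11777.5720 rpm, dir flips to −; running = −11777.5720
Stage 6 [23T→23T]: ω = 11777.5720×23/23 = 11777.5720 rpm, dir flips to +; running = +11777.5720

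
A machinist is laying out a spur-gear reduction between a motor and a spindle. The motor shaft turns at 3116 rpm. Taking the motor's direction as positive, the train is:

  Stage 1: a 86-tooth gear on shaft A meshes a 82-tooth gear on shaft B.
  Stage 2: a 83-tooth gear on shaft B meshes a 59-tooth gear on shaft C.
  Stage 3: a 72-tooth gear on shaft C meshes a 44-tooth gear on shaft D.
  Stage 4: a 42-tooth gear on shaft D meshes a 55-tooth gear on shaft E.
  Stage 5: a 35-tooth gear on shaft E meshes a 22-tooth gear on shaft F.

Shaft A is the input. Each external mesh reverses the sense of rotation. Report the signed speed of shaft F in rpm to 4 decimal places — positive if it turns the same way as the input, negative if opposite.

Stage 1 [86T→82T]: ω = 3116.0000×86/82 = 3268.0000 rpm, dir flips to −; running = −3268.0000
Stage 2 [83T→59T]: ω = 3268.0000×83/59 = 4597.3559 rpm, dir flips to +; running = +4597.3559
Stage 3 [72T→44T]: ω = 4597.3559×72/44 = 7522.9461 rpm, dir flips to −; running = −7522.9461
Stage 4 [42T→55T]: ω = 7522.9461×42/55 = 5744.7952 rpm, dir flips to +; running = +5744.7952
Stage 5 [35T→22T]: ω = 5744.7952×35/22 = 9139.4469 rpm, dir flips to −; running = −9139.4469

-9139.4469 rpm (opposite to input, |ω| = 9139.4469 rpm)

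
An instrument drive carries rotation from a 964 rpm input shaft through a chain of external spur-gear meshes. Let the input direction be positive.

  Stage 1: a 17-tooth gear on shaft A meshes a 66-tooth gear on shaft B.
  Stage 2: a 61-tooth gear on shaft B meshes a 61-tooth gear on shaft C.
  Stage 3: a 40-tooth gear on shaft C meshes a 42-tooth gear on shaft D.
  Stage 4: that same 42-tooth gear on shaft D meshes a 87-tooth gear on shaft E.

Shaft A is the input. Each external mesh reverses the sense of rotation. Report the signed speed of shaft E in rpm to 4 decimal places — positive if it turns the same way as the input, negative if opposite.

+114.1623 rpm (same as input, |ω| = 114.1623 rpm)

Stage 1 [17T→66T]: ω = 964.0000×17/66 = 248.3030 rpm, dir flips to −; running = −248.3030
Stage 2 [61T→61T]: ω = 248.3030×61/61 = 248.3030 rpm, dir flips to +; running = +248.3030
Stage 3 [40T→42T]: ω = 248.3030×40/42 = 236.4791 rpm, dir flips to −; running = −236.4791
Stage 4 [42T→87T]: ω = 236.4791×42/87 = 114.1623 rpm, dir flips to +; running = +114.1623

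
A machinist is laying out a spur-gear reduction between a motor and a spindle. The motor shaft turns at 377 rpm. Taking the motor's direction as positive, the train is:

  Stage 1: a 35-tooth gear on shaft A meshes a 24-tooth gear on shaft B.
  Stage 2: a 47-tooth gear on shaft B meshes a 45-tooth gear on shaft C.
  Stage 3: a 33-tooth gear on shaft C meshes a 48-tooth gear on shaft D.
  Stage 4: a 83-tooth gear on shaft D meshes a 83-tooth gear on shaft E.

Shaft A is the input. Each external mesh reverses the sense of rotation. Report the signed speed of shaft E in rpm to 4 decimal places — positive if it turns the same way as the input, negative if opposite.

+394.7810 rpm (same as input, |ω| = 394.7810 rpm)

Stage 1 [35T→24T]: ω = 377.0000×35/24 = 549.7917 rpm, dir flips to −; running = −549.7917
Stage 2 [47T→45T]: ω = 549.7917×47/45 = 574.2269 rpm, dir flips to +; running = +574.2269
Stage 3 [33T→48T]: ω = 574.2269×33/48 = 394.7810 rpm, dir flips to −; running = −394.7810
Stage 4 [83T→83T]: ω = 394.7810×83/83 = 394.7810 rpm, dir flips to +; running = +394.7810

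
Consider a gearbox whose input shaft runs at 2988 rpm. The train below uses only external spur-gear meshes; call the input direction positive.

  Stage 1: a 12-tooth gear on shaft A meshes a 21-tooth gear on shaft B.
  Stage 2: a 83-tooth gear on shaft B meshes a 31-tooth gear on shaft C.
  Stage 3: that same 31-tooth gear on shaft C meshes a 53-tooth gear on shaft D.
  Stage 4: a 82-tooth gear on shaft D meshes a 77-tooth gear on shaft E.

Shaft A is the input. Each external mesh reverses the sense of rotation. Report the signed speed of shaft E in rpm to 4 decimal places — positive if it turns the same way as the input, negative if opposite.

Stage 1 [12T→21T]: ω = 2988.0000×12/21 = 1707.4286 rpm, dir flips to −; running = −1707.4286
Stage 2 [83T→31T]: ω = 1707.4286×83/31 = 4571.5023 rpm, dir flips to +; running = +4571.5023
Stage 3 [31T→53T]: ω = 4571.5023×31/53 = 2673.8976 rpm, dir flips to −; running = −2673.8976
Stage 4 [82T→77T]: ω = 2673.8976×82/77 = 2847.5273 rpm, dir flips to +; running = +2847.5273

+2847.5273 rpm (same as input, |ω| = 2847.5273 rpm)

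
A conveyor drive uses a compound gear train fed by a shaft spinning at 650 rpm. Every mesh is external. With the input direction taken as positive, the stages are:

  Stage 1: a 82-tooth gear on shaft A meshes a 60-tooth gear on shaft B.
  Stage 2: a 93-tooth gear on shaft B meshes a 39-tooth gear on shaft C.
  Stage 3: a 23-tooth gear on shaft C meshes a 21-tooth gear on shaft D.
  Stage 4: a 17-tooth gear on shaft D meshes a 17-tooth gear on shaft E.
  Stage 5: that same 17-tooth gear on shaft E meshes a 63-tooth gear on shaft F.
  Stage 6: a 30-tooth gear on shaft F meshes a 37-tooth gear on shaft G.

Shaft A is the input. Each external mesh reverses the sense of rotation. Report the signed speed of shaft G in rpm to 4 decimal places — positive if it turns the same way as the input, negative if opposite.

Stage 1 [82T→60T]: ω = 650.0000×82/60 = 888.3333 rpm, dir flips to −; running = −888.3333
Stage 2 [93T→39T]: ω = 888.3333×93/39 = 2118.3333 rpm, dir flips to +; running = +2118.3333
Stage 3 [23T→21T]: ω = 2118.3333×23/21 = 2320.0794 rpm, dir flips to −; running = −2320.0794
Stage 4 [17T→17T]: ω = 2320.0794×17/17 = 2320.0794 rpm, dir flips to +; running = +2320.0794
Stage 5 [17T→63T]: ω = 2320.0794×17/63 = 626.0532 rpm, dir flips to −; running = −626.0532
Stage 6 [30T→37T]: ω = 626.0532×30/37 = 507.6107 rpm, dir flips to +; running = +507.6107

+507.6107 rpm (same as input, |ω| = 507.6107 rpm)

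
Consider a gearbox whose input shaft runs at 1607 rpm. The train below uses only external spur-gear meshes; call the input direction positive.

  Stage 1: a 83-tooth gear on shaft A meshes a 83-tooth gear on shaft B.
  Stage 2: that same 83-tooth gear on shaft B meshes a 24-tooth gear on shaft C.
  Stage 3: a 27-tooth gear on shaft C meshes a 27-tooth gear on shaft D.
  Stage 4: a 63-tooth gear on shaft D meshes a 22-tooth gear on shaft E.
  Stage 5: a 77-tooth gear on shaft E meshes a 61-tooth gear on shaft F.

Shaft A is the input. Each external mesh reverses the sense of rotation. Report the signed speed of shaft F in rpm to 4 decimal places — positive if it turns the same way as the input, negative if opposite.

-20089.1465 rpm (opposite to input, |ω| = 20089.1465 rpm)

Stage 1 [83T→83T]: ω = 1607.0000×83/83 = 1607.0000 rpm, dir flips to −; running = −1607.0000
Stage 2 [83T→24T]: ω = 1607.0000×83/24 = 5557.5417 rpm, dir flips to +; running = +5557.5417
Stage 3 [27T→27T]: ω = 5557.5417×27/27 = 5557.5417 rpm, dir flips to −; running = −5557.5417
Stage 4 [63T→22T]: ω = 5557.5417×63/22 = 15914.7784 rpm, dir flips to +; running = +15914.7784
Stage 5 [77T→61T]: ω = 15914.7784×77/61 = 20089.1465 rpm, dir flips to −; running = −20089.1465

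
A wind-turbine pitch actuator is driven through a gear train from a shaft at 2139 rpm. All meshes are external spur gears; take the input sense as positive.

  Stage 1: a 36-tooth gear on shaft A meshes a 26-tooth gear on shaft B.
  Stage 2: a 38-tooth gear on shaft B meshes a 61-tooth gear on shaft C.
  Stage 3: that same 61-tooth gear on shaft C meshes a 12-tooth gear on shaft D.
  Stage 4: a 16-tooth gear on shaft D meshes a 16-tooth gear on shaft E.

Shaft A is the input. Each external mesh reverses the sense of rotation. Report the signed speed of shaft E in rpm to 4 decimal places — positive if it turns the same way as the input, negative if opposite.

+9378.6923 rpm (same as input, |ω| = 9378.6923 rpm)

Stage 1 [36T→26T]: ω = 2139.0000×36/26 = 2961.6923 rpm, dir flips to −; running = −2961.6923
Stage 2 [38T→61T]: ω = 2961.6923×38/61 = 1844.9887 rpm, dir flips to +; running = +1844.9887
Stage 3 [61T→12T]: ω = 1844.9887×61/12 = 9378.6923 rpm, dir flips to −; running = −9378.6923
Stage 4 [16T→16T]: ω = 9378.6923×16/16 = 9378.6923 rpm, dir flips to +; running = +9378.6923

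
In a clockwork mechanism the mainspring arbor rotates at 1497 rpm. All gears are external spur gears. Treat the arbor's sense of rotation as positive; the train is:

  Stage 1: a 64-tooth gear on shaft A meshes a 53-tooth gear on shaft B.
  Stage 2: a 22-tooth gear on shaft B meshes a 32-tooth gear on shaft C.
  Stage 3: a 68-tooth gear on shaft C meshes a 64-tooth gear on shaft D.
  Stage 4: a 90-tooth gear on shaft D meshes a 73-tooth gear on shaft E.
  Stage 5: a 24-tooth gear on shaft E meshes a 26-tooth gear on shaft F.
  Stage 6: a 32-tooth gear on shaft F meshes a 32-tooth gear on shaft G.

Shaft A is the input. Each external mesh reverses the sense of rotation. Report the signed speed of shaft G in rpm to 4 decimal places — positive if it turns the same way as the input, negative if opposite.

+1502.7443 rpm (same as input, |ω| = 1502.7443 rpm)

Stage 1 [64T→53T]: ω = 1497.0000×64/53 = 1807.6981 rpm, dir flips to −; running = −1807.6981
Stage 2 [22T→32T]: ω = 1807.6981×22/32 = 1242.7925 rpm, dir flips to +; running = +1242.7925
Stage 3 [68T→64T]: ω = 1242.7925×68/64 = 1320.4670 rpm, dir flips to −; running = −1320.4670
Stage 4 [90T→73T]: ω = 1320.4670×90/73 = 1627.9730 rpm, dir flips to +; running = +1627.9730
Stage 5 [24T→26T]: ω = 1627.9730×24/26 = 1502.7443 rpm, dir flips to −; running = −1502.7443
Stage 6 [32T→32T]: ω = 1502.7443×32/32 = 1502.7443 rpm, dir flips to +; running = +1502.7443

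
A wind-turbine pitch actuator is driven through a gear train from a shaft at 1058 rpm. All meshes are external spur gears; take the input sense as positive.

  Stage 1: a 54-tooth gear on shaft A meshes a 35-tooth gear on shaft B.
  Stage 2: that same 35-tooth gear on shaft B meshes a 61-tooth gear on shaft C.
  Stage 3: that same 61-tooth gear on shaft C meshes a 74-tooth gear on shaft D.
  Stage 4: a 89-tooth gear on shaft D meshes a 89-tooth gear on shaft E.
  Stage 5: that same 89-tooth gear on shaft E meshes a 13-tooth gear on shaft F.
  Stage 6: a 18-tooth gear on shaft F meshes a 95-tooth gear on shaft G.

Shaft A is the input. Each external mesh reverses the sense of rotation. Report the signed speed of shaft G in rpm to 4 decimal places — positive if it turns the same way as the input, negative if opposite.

Stage 1 [54T→35T]: ω = 1058.0000×54/35 = 1632.3429 rpm, dir flips to −; running = −1632.3429
Stage 2 [35T→61T]: ω = 1632.3429×35/61 = 936.5902 rpm, dir flips to +; running = +936.5902
Stage 3 [61T→74T]: ω = 936.5902×61/74 = 772.0541 rpm, dir flips to −; running = −772.0541
Stage 4 [89T→89T]: ω = 772.0541×89/89 = 772.0541 rpm, dir flips to +; running = +772.0541
Stage 5 [89T→13T]: ω = 772.0541×89/13 = 5285.6008 rpm, dir flips to −; running = −5285.6008
Stage 6 [18T→95T]: ω = 5285.6008×18/95 = 1001.4823 rpm, dir flips to +; running = +1001.4823

+1001.4823 rpm (same as input, |ω| = 1001.4823 rpm)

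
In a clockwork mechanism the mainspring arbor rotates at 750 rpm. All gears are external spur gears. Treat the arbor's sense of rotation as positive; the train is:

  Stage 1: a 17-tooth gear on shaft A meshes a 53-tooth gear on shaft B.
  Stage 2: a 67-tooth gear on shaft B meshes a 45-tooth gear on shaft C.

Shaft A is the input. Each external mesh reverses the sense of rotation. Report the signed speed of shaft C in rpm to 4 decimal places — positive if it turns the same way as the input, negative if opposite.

+358.1761 rpm (same as input, |ω| = 358.1761 rpm)

Stage 1 [17T→53T]: ω = 750.0000×17/53 = 240.5660 rpm, dir flips to −; running = −240.5660
Stage 2 [67T→45T]: ω = 240.5660×67/45 = 358.1761 rpm, dir flips to +; running = +358.1761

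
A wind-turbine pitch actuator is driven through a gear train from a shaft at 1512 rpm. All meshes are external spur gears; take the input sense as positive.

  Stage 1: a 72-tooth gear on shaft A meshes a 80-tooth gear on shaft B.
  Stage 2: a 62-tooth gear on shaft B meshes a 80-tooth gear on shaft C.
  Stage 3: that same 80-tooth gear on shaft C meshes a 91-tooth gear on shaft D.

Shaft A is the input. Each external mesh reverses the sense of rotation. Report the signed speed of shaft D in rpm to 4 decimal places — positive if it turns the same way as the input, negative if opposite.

-927.1385 rpm (opposite to input, |ω| = 927.1385 rpm)

Stage 1 [72T→80T]: ω = 1512.0000×72/80 = 1360.8000 rpm, dir flips to −; running = −1360.8000
Stage 2 [62T→80T]: ω = 1360.8000×62/80 = 1054.6200 rpm, dir flips to +; running = +1054.6200
Stage 3 [80T→91T]: ω = 1054.6200×80/91 = 927.1385 rpm, dir flips to −; running = −927.1385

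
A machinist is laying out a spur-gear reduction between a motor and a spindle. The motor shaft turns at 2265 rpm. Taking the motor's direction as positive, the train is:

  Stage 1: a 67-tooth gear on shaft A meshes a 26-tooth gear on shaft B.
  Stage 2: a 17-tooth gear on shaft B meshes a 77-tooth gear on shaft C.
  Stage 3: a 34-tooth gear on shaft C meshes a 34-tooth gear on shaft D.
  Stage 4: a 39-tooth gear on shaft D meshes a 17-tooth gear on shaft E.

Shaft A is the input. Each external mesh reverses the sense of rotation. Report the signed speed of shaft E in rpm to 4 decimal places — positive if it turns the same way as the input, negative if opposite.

Stage 1 [67T→26T]: ω = 2265.0000×67/26 = 5836.7308 rpm, dir flips to −; running = −5836.7308
Stage 2 [17T→77T]: ω = 5836.7308×17/77 = 1288.6289 rpm, dir flips to +; running = +1288.6289
Stage 3 [34T→34T]: ω = 1288.6289×34/34 = 1288.6289 rpm, dir flips to −; running = −1288.6289
Stage 4 [39T→17T]: ω = 1288.6289×39/17 = 2956.2662 rpm, dir flips to +; running = +2956.2662

+2956.2662 rpm (same as input, |ω| = 2956.2662 rpm)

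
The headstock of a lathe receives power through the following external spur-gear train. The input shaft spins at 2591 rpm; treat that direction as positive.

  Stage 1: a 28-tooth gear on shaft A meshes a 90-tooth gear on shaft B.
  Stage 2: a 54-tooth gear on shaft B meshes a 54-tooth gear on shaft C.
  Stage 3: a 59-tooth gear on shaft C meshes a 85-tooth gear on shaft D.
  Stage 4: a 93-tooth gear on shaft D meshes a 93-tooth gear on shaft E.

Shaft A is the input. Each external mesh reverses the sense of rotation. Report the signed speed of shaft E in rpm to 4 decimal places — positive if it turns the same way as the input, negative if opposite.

+559.5205 rpm (same as input, |ω| = 559.5205 rpm)

Stage 1 [28T→90T]: ω = 2591.0000×28/90 = 806.0889 rpm, dir flips to −; running = −806.0889
Stage 2 [54T→54T]: ω = 806.0889×54/54 = 806.0889 rpm, dir flips to +; running = +806.0889
Stage 3 [59T→85T]: ω = 806.0889×59/85 = 559.5205 rpm, dir flips to −; running = −559.5205
Stage 4 [93T→93T]: ω = 559.5205×93/93 = 559.5205 rpm, dir flips to +; running = +559.5205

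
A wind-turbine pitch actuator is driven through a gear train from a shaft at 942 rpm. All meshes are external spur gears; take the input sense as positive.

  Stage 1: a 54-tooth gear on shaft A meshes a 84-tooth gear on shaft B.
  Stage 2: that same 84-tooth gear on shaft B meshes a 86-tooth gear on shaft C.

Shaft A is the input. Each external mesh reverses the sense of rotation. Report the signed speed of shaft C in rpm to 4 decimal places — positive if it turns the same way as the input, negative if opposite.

Stage 1 [54T→84T]: ω = 942.0000×54/84 = 605.5714 rpm, dir flips to −; running = −605.5714
Stage 2 [84T→86T]: ω = 605.5714×84/86 = 591.4884 rpm, dir flips to +; running = +591.4884

+591.4884 rpm (same as input, |ω| = 591.4884 rpm)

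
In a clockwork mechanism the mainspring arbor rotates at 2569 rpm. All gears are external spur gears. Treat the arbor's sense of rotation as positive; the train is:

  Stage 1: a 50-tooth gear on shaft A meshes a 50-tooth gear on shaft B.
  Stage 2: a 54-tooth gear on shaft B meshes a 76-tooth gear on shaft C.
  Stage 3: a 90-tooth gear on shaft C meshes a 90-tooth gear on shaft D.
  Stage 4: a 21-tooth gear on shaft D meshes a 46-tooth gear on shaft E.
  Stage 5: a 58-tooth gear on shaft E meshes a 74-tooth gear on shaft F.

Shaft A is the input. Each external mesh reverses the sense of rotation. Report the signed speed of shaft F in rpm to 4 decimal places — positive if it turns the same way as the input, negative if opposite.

-653.1336 rpm (opposite to input, |ω| = 653.1336 rpm)

Stage 1 [50T→50T]: ω = 2569.0000×50/50 = 2569.0000 rpm, dir flips to −; running = −2569.0000
Stage 2 [54T→76T]: ω = 2569.0000×54/76 = 1825.3421 rpm, dir flips to +; running = +1825.3421
Stage 3 [90T→90T]: ω = 1825.3421×90/90 = 1825.3421 rpm, dir flips to −; running = −1825.3421
Stage 4 [21T→46T]: ω = 1825.3421×21/46 = 833.3084 rpm, dir flips to +; running = +833.3084
Stage 5 [58T→74T]: ω = 833.3084×58/74 = 653.1336 rpm, dir flips to −; running = −653.1336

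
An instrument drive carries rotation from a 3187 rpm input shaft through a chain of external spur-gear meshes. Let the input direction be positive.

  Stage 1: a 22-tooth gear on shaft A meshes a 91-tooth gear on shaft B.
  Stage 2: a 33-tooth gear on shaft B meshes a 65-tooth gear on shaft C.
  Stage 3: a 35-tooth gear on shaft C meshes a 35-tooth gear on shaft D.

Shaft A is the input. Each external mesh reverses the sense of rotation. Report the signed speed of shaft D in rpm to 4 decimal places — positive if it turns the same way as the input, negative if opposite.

-391.1686 rpm (opposite to input, |ω| = 391.1686 rpm)

Stage 1 [22T→91T]: ω = 3187.0000×22/91 = 770.4835 rpm, dir flips to −; running = −770.4835
Stage 2 [33T→65T]: ω = 770.4835×33/65 = 391.1686 rpm, dir flips to +; running = +391.1686
Stage 3 [35T→35T]: ω = 391.1686×35/35 = 391.1686 rpm, dir flips to −; running = −391.1686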